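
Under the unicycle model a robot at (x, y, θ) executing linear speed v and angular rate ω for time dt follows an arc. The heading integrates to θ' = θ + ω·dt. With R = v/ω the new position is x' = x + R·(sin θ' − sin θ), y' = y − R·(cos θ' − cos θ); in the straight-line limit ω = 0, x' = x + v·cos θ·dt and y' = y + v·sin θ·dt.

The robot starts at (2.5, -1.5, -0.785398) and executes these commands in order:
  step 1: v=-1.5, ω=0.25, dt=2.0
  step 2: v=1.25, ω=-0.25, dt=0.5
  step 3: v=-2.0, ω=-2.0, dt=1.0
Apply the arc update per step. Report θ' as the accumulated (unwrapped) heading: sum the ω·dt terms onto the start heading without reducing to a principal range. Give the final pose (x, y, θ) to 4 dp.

(0.2650, 1.4631, -2.4104)

step 1: θ'=-0.2854 (R=-6.0000) → pose (-0.0534, 0.0147, -0.2854)
step 2: θ'=-0.4104 (R=-5.0000) → pose (0.5338, -0.1983, -0.4104)
step 3: θ'=-2.4104 (R=1.0000) → pose (0.2650, 1.4631, -2.4104)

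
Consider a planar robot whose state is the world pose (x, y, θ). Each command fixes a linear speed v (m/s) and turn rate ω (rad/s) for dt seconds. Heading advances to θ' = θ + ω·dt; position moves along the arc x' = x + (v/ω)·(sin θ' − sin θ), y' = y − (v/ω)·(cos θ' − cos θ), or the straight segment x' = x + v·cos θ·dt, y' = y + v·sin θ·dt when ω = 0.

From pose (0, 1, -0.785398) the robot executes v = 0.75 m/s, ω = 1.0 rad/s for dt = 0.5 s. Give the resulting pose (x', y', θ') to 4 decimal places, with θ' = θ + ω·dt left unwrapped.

θ' = -0.7854 + 1.0·0.5 = -0.2854
R = v/ω = 0.75/1.0 = 0.7500
x' = 0 + 0.7500·(sin -0.2854 − sin -0.7854) = 0.3192
y' = 1 − 0.7500·(cos -0.2854 − cos -0.7854) = 0.8107

(0.3192, 0.8107, -0.2854)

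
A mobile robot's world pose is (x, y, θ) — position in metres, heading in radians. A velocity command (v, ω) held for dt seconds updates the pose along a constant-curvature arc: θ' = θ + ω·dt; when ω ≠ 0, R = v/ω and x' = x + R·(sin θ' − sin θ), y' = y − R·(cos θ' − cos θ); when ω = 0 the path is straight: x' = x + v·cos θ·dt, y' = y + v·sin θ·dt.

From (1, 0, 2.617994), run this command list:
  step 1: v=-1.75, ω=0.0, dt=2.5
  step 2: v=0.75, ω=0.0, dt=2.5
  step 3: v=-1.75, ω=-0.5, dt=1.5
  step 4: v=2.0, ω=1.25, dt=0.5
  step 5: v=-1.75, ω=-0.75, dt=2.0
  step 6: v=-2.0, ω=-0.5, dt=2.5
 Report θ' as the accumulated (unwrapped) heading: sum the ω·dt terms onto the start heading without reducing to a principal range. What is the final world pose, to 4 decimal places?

(0.3759, -7.2674, -0.2570)

step 1: θ'=2.6180 (straight) → pose (4.7889, -2.1875, 2.6180)
step 2: θ'=2.6180 (straight) → pose (3.1651, -1.2500, 2.6180)
step 3: θ'=1.8680 (R=3.5000) → pose (4.7616, -3.2561, 1.8680)
step 4: θ'=2.4930 (R=1.6000) → pose (4.1983, -2.4496, 2.4930)
step 5: θ'=0.9930 (R=2.3333) → pose (4.7433, -5.5835, 0.9930)
step 6: θ'=-0.2570 (R=4.0000) → pose (0.3759, -7.2674, -0.2570)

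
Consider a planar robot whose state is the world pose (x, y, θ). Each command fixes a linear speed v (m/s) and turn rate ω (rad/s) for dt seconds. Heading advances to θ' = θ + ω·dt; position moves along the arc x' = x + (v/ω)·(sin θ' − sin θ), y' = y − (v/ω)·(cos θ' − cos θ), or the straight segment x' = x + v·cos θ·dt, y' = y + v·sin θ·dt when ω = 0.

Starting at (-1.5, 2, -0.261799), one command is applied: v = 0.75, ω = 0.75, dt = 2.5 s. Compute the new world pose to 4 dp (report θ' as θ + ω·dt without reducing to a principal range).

θ' = -0.2618 + 0.75·2.5 = 1.6132
R = v/ω = 0.75/0.75 = 1.0000
x' = -1.5 + 1.0000·(sin 1.6132 − sin -0.2618) = -0.2421
y' = 2 − 1.0000·(cos 1.6132 − cos -0.2618) = 3.0083

(-0.2421, 3.0083, 1.6132)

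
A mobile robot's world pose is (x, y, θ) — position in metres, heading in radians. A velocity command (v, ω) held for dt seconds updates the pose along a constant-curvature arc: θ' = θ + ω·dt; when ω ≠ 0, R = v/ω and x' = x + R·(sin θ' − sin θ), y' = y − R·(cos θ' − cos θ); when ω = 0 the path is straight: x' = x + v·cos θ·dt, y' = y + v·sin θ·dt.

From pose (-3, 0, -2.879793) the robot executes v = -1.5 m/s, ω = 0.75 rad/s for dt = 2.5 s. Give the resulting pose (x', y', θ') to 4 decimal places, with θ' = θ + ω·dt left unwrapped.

(-1.8295, 3.0044, -1.0048)

θ' = -2.8798 + 0.75·2.5 = -1.0048
R = v/ω = -1.5/0.75 = -2.0000
x' = -3 + -2.0000·(sin -1.0048 − sin -2.8798) = -1.8295
y' = 0 − -2.0000·(cos -1.0048 − cos -2.8798) = 3.0044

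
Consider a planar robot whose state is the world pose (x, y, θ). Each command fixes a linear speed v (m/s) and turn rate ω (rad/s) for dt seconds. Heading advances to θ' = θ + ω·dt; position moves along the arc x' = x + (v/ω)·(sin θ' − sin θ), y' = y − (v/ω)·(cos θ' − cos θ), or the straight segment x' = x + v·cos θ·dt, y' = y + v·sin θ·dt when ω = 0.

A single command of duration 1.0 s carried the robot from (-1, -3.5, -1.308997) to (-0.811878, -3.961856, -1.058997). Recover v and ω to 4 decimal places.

Δθ = -1.058997 − -1.308997 = 0.250000
ω = Δθ/dt = 0.250000/1.0 = 0.2500
R = −Δy/(cos θ' − cos θ) = 2.0000
v = R·ω = 2.0000·0.2500 = 0.5000

v = 0.5000, ω = 0.2500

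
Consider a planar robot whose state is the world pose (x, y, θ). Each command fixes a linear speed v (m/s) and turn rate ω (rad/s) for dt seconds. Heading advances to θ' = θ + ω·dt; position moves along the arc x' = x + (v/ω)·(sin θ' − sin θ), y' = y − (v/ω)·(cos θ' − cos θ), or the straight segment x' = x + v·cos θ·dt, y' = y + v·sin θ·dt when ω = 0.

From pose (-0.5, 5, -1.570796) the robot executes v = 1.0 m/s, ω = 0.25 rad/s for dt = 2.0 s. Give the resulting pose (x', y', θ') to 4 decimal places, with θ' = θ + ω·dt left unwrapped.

(-0.0103, 3.0823, -1.0708)

θ' = -1.5708 + 0.25·2.0 = -1.0708
R = v/ω = 1.0/0.25 = 4.0000
x' = -0.5 + 4.0000·(sin -1.0708 − sin -1.5708) = -0.0103
y' = 5 − 4.0000·(cos -1.0708 − cos -1.5708) = 3.0823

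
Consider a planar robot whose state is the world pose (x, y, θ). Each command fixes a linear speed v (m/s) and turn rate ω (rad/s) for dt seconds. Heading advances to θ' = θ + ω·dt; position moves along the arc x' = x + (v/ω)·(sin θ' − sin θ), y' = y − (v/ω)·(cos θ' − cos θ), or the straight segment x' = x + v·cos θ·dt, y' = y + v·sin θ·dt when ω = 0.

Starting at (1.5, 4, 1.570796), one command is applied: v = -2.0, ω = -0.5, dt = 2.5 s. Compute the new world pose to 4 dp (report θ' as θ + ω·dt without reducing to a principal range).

θ' = 1.5708 + -0.5·2.5 = 0.3208
R = v/ω = -2.0/-0.5 = 4.0000
x' = 1.5 + 4.0000·(sin 0.3208 − sin 1.5708) = -1.2387
y' = 4 − 4.0000·(cos 0.3208 − cos 1.5708) = 0.2041

(-1.2387, 0.2041, 0.3208)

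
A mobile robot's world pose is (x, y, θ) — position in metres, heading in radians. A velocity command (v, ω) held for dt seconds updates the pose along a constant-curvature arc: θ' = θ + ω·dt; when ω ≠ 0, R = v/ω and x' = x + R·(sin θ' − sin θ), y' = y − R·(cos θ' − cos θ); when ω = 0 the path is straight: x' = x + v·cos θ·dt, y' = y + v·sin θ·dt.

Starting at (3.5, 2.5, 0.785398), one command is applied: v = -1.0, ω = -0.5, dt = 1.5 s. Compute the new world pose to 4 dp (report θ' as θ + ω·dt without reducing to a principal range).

(2.1566, 1.9155, 0.0354)

θ' = 0.7854 + -0.5·1.5 = 0.0354
R = v/ω = -1.0/-0.5 = 2.0000
x' = 3.5 + 2.0000·(sin 0.0354 − sin 0.7854) = 2.1566
y' = 2.5 − 2.0000·(cos 0.0354 − cos 0.7854) = 1.9155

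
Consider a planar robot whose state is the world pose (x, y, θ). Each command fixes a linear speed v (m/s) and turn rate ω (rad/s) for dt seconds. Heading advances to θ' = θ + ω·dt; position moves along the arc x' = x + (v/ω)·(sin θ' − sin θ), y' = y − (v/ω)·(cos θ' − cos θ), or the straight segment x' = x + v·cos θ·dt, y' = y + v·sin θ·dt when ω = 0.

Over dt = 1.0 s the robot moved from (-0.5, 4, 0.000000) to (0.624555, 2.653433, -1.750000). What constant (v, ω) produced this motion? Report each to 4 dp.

v = 2.0000, ω = -1.7500

Δθ = -1.750000 − 0.000000 = -1.750000
ω = Δθ/dt = -1.750000/1.0 = -1.7500
R = −Δy/(cos θ' − cos θ) = -1.1429
v = R·ω = -1.1429·-1.7500 = 2.0000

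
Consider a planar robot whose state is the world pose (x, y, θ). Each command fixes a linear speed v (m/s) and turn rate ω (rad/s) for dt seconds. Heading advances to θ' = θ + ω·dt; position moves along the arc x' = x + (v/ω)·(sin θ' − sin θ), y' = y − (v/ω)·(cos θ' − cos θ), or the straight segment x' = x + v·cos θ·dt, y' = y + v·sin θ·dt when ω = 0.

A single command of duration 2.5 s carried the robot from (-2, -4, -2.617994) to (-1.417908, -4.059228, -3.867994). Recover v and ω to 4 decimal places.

Δθ = -3.867994 − -2.617994 = -1.250000
ω = Δθ/dt = -1.250000/2.5 = -0.5000
R = Δx/(sin θ' − sin θ) = 0.5000
v = R·ω = 0.5000·-0.5000 = -0.2500

v = -0.2500, ω = -0.5000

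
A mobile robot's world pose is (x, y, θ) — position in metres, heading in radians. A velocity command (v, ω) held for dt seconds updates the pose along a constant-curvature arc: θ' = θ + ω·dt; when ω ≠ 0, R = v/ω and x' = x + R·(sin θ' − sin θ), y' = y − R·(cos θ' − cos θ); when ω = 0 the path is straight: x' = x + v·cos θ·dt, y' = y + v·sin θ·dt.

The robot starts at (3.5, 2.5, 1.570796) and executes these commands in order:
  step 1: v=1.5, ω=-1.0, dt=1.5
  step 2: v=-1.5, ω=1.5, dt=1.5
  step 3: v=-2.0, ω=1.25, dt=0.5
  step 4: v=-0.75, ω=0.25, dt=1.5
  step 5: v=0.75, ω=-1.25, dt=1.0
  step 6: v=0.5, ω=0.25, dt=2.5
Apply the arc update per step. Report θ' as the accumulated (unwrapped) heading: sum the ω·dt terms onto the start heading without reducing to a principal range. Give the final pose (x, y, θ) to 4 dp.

step 1: θ'=0.0708 (R=-1.5000) → pose (4.8939, 3.9962, 0.0708)
step 2: θ'=2.3208 (R=-1.0000) → pose (4.2329, 2.3171, 2.3208)
step 3: θ'=2.9458 (R=-1.6000) → pose (5.0924, 1.8383, 2.9458)
step 4: θ'=3.3208 (R=-3.0000) → pose (6.2107, 1.8290, 3.3208)
step 5: θ'=2.0708 (R=-0.6000) → pose (5.5773, 2.1318, 2.0708)
step 6: θ'=2.6958 (R=2.0000) → pose (4.6844, 2.9774, 2.6958)

(4.6844, 2.9774, 2.6958)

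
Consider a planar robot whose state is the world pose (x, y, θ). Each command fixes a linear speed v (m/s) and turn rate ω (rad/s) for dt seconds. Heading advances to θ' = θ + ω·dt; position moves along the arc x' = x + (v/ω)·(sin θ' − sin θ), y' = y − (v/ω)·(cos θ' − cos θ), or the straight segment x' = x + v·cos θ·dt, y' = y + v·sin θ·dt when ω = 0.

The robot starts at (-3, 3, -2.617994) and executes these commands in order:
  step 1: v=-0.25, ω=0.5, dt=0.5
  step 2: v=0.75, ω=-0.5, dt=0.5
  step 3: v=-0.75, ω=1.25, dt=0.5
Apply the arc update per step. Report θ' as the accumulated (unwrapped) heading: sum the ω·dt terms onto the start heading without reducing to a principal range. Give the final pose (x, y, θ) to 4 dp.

step 1: θ'=-2.3680 (R=-0.5000) → pose (-2.9006, 3.0753, -2.3680)
step 2: θ'=-2.6180 (R=-1.5000) → pose (-3.1987, 2.8494, -2.6180)
step 3: θ'=-1.9930 (R=-0.6000) → pose (-2.9514, 3.1231, -1.9930)

(-2.9514, 3.1231, -1.9930)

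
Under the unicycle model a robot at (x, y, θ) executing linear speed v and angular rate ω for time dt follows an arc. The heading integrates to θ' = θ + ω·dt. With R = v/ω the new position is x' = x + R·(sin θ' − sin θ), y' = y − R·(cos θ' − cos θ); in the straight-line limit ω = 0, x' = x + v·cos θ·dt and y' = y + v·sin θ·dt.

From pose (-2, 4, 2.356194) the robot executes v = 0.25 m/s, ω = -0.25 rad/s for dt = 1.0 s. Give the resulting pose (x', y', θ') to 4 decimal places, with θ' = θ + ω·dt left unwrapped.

θ' = 2.3562 + -0.25·1.0 = 2.1062
R = v/ω = 0.25/-0.25 = -1.0000
x' = -2 + -1.0000·(sin 2.1062 − sin 2.3562) = -2.1530
y' = 4 − -1.0000·(cos 2.1062 − cos 2.3562) = 4.1969

(-2.1530, 4.1969, 2.1062)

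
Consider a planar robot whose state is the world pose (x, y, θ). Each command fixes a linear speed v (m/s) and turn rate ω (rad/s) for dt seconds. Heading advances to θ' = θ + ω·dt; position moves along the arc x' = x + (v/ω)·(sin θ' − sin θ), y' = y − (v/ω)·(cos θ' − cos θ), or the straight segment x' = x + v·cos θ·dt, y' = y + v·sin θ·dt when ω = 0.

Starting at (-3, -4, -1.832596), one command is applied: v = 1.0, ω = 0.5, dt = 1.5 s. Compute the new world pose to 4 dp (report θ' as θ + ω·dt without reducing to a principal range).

(-2.8345, -5.4557, -1.0826)

θ' = -1.8326 + 0.5·1.5 = -1.0826
R = v/ω = 1.0/0.5 = 2.0000
x' = -3 + 2.0000·(sin -1.0826 − sin -1.8326) = -2.8345
y' = -4 − 2.0000·(cos -1.0826 − cos -1.8326) = -5.4557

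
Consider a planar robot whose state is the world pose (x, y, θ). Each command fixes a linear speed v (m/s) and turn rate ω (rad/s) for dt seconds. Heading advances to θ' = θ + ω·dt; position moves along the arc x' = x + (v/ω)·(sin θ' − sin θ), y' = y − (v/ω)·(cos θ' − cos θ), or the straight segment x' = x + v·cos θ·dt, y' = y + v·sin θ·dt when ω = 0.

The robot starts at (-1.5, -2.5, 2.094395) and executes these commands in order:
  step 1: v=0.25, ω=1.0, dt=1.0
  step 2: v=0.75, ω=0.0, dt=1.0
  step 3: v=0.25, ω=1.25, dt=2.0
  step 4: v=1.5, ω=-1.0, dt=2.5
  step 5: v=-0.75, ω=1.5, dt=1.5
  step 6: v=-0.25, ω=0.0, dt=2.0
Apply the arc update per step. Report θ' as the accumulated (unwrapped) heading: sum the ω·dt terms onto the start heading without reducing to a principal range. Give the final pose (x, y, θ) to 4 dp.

step 1: θ'=3.0944 (R=0.2500) → pose (-1.7047, -2.3753, 3.0944)
step 2: θ'=3.0944 (straight) → pose (-2.4539, -2.3399, 3.0944)
step 3: θ'=5.5944 (R=0.2000) → pose (-2.5904, -2.6941, 5.5944)
step 4: θ'=3.0944 (R=-1.5000) → pose (-3.6146, -5.3504, 3.0944)
step 5: θ'=5.3444 (R=-0.5000) → pose (-3.1876, -4.5556, 5.3444)
step 6: θ'=5.3444 (straight) → pose (-3.4830, -4.1522, 5.3444)

(-3.4830, -4.1522, 5.3444)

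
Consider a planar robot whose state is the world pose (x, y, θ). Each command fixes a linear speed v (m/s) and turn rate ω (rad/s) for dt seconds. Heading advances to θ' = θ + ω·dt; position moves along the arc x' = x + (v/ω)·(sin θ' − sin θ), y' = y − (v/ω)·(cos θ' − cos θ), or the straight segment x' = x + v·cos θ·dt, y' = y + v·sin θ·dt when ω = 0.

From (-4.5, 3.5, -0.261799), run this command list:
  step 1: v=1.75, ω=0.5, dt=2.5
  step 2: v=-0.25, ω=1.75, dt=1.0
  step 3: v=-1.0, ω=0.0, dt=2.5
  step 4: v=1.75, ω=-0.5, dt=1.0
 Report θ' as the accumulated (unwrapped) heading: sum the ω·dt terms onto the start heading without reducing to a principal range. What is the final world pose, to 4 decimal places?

step 1: θ'=0.9882 (R=3.5000) → pose (-0.6715, 4.9551, 0.9882)
step 2: θ'=2.7382 (R=-0.1429) → pose (-0.6083, 4.7451, 2.7382)
step 3: θ'=2.7382 (straight) → pose (1.6910, 3.7637, 2.7382)
step 4: θ'=2.2382 (R=-3.5000) → pose (0.3159, 4.8165, 2.2382)

(0.3159, 4.8165, 2.2382)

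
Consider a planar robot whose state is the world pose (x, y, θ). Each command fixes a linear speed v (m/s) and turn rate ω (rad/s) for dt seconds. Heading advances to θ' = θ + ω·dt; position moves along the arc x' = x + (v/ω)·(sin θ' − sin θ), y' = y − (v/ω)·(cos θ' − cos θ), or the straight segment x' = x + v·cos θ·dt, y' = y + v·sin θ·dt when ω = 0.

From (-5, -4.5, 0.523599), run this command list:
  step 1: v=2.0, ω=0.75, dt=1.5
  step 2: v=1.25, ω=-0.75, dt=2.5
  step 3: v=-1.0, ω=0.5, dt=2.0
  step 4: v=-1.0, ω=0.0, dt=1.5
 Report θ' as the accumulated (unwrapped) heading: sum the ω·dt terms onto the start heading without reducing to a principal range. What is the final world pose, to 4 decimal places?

step 1: θ'=1.6486 (R=2.6667) → pose (-3.6747, -1.9833, 1.6486)
step 2: θ'=-0.2264 (R=-1.6667) → pose (-1.6390, -0.2297, -0.2264)
step 3: θ'=0.7736 (R=-2.0000) → pose (-3.4854, -0.7478, 0.7736)
step 4: θ'=0.7736 (straight) → pose (-4.5585, -1.7959, 0.7736)

(-4.5585, -1.7959, 0.7736)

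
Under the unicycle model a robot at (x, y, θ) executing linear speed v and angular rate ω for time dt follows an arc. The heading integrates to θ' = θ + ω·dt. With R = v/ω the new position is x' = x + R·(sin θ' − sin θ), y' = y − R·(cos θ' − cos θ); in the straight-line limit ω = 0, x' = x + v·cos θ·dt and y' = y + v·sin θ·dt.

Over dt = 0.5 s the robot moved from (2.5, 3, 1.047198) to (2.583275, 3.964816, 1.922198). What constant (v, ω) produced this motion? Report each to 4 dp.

v = 2.0000, ω = 1.7500

Δθ = 1.922198 − 1.047198 = 0.875000
ω = Δθ/dt = 0.875000/0.5 = 1.7500
R = −Δy/(cos θ' − cos θ) = 1.1429
v = R·ω = 1.1429·1.7500 = 2.0000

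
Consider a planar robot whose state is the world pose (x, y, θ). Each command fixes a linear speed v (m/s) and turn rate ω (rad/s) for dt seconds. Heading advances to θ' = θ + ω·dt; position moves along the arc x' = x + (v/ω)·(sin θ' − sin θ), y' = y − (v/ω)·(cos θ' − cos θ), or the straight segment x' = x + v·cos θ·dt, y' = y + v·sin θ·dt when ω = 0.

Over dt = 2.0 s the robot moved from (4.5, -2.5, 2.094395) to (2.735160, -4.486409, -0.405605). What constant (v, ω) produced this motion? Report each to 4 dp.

v = -1.7500, ω = -1.2500

Δθ = -0.405605 − 2.094395 = -2.500000
ω = Δθ/dt = -2.500000/2.0 = -1.2500
R = −Δy/(cos θ' − cos θ) = 1.4000
v = R·ω = 1.4000·-1.2500 = -1.7500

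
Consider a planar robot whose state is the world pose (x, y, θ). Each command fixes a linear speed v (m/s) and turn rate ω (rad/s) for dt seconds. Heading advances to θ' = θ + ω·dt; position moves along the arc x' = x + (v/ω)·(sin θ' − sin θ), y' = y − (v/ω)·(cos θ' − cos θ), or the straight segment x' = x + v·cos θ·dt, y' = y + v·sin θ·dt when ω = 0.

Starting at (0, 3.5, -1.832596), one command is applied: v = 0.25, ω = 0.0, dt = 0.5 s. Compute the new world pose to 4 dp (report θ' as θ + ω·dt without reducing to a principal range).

θ' = -1.8326 + 0.0·0.5 = -1.8326
ω = 0 → straight: x' = 0 + 0.25·cos(-1.8326)·0.5 = -0.0324
y' = 3.5 + 0.25·sin(-1.8326)·0.5 = 3.3793

(-0.0324, 3.3793, -1.8326)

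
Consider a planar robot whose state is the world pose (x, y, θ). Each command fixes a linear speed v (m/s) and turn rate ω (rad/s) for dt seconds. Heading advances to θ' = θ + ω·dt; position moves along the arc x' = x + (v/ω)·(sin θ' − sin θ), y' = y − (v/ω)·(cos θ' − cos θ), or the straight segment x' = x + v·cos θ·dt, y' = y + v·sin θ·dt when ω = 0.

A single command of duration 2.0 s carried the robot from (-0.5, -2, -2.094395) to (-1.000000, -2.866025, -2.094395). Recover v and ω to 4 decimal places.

v = 0.5000, ω = 0.0000

Δθ = -2.094395 − -2.094395 = 0.000000
ω = Δθ/dt = 0.000000/2.0 = 0.0000
ω = 0 → v = (Δx·cos θ + Δy·sin θ)/dt = 0.5000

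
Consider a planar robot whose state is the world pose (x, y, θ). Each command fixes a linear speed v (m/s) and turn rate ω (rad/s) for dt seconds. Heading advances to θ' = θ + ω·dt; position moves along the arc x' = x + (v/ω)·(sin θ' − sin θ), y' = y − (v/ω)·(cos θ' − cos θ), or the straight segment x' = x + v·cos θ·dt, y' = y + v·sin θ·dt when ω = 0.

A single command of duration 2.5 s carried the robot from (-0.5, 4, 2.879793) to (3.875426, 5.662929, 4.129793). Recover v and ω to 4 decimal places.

v = -2.0000, ω = 0.5000

Δθ = 4.129793 − 2.879793 = 1.250000
ω = Δθ/dt = 1.250000/2.5 = 0.5000
R = Δx/(sin θ' − sin θ) = -4.0000
v = R·ω = -4.0000·0.5000 = -2.0000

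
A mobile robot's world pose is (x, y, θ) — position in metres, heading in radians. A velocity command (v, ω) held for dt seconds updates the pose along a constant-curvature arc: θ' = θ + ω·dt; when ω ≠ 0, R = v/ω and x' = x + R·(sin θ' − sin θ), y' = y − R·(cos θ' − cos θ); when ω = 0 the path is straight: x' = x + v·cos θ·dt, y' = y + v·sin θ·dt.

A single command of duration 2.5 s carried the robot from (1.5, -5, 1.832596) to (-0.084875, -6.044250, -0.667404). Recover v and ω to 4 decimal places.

v = -1.0000, ω = -1.0000

Δθ = -0.667404 − 1.832596 = -2.500000
ω = Δθ/dt = -2.500000/2.5 = -1.0000
R = Δx/(sin θ' − sin θ) = 1.0000
v = R·ω = 1.0000·-1.0000 = -1.0000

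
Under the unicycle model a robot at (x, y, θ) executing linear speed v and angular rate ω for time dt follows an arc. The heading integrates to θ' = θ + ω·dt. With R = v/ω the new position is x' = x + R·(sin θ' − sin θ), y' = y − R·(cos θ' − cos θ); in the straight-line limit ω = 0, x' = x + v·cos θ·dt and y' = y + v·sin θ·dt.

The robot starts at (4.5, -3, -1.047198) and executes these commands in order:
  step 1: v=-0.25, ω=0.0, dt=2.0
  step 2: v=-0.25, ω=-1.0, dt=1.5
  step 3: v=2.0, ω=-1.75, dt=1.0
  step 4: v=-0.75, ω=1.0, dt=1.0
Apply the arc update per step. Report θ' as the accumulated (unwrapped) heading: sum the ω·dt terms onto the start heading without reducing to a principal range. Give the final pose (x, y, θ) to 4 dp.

(3.2108, -2.1874, -3.2972)

step 1: θ'=-1.0472 (straight) → pose (4.2500, -2.5670, -1.0472)
step 2: θ'=-2.5472 (R=0.2500) → pose (4.3265, -2.2349, -2.5472)
step 3: θ'=-4.2972 (R=-1.1429) → pose (2.6407, -1.7490, -4.2972)
step 4: θ'=-3.2972 (R=-0.7500) → pose (3.2108, -2.1874, -3.2972)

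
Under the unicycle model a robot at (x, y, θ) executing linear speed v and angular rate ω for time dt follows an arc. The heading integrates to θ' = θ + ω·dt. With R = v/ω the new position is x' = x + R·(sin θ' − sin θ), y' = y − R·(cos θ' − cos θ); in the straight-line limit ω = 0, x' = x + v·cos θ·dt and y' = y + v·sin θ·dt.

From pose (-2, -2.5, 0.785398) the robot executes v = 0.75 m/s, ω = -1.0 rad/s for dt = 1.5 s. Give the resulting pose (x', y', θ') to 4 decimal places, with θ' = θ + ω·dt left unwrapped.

θ' = 0.7854 + -1.0·1.5 = -0.7146
R = v/ω = 0.75/-1.0 = -0.7500
x' = -2 + -0.7500·(sin -0.7146 − sin 0.7854) = -0.9782
y' = -2.5 − -0.7500·(cos -0.7146 − cos 0.7854) = -2.4638

(-0.9782, -2.4638, -0.7146)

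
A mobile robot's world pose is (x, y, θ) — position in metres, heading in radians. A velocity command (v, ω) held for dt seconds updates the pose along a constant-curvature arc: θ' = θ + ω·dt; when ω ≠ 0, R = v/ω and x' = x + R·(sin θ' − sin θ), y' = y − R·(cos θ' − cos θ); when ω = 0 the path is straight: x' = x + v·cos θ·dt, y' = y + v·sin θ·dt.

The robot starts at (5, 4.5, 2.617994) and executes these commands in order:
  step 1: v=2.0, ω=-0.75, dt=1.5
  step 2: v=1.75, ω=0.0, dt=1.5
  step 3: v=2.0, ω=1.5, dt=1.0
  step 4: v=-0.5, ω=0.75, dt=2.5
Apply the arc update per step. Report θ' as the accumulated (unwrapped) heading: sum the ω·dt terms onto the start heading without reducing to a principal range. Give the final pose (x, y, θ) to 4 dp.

step 1: θ'=1.4930 (R=-2.6667) → pose (3.6747, 7.0167, 1.4930)
step 2: θ'=1.4930 (straight) → pose (3.8788, 9.6337, 1.4930)
step 3: θ'=2.9930 (R=1.3333) → pose (2.7469, 11.0560, 2.9930)
step 4: θ'=4.8680 (R=-0.6667) → pose (3.5042, 11.8186, 4.8680)

(3.5042, 11.8186, 4.8680)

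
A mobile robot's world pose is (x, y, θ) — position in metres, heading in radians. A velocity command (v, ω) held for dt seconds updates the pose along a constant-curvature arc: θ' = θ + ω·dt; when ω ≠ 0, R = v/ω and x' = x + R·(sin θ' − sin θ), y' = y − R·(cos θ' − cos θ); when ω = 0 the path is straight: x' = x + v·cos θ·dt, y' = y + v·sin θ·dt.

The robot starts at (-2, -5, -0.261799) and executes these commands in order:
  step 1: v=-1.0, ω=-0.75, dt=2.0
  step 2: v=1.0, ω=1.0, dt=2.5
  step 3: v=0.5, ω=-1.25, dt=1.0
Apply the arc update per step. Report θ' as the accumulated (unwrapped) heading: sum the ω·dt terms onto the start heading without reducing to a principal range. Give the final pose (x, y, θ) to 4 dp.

(-0.8441, -4.3356, -0.5118)

step 1: θ'=-1.7618 (R=1.3333) → pose (-2.9640, -3.4590, -1.7618)
step 2: θ'=0.7382 (R=1.0000) → pose (-1.3092, -4.3885, 0.7382)
step 3: θ'=-0.5118 (R=-0.4000) → pose (-0.8441, -4.3356, -0.5118)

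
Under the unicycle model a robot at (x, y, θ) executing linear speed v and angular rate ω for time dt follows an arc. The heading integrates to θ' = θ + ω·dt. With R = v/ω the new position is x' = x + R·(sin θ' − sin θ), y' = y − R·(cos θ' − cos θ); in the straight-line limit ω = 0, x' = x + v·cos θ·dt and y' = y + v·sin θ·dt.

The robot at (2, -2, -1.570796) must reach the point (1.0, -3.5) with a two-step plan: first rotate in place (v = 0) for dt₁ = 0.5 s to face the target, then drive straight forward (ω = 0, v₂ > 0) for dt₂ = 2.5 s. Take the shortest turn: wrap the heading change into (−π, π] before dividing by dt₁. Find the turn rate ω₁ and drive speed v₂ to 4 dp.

ω₁ = -1.1760, v₂ = 0.7211

heading to target = atan2(-3.5−-2, 1−2) = -2.1588
Δθ = wrap(-2.1588 − -1.5708) = -0.5880; ω₁ = Δθ/dt₁ = -1.1760
distance = √((1−2)² + (-3.5−-2)²) = 1.8028; v₂ = distance/dt₂ = 0.7211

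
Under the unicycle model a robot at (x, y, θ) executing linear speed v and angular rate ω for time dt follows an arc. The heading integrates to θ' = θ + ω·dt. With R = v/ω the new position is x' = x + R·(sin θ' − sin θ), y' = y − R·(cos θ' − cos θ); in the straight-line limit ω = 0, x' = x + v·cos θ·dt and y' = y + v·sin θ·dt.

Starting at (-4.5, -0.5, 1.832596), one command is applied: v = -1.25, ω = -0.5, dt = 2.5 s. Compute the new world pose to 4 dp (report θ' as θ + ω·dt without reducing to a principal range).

(-5.5393, -3.2346, 0.5826)

θ' = 1.8326 + -0.5·2.5 = 0.5826
R = v/ω = -1.25/-0.5 = 2.5000
x' = -4.5 + 2.5000·(sin 0.5826 − sin 1.8326) = -5.5393
y' = -0.5 − 2.5000·(cos 0.5826 − cos 1.8326) = -3.2346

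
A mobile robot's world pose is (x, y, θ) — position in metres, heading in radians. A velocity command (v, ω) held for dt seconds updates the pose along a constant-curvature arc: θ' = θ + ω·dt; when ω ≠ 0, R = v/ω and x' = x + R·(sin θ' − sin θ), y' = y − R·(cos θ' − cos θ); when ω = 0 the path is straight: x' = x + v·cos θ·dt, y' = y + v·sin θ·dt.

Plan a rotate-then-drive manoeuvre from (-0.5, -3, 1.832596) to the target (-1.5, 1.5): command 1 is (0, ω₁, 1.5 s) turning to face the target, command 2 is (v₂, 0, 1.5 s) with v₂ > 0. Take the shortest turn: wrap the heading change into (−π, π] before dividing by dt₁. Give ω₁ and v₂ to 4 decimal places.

ω₁ = -0.0288, v₂ = 3.0732

heading to target = atan2(1.5−-3, -1.5−-0.5) = 1.7895
Δθ = wrap(1.7895 − 1.8326) = -0.0431; ω₁ = Δθ/dt₁ = -0.0288
distance = √((-1.5−-0.5)² + (1.5−-3)²) = 4.6098; v₂ = distance/dt₂ = 3.0732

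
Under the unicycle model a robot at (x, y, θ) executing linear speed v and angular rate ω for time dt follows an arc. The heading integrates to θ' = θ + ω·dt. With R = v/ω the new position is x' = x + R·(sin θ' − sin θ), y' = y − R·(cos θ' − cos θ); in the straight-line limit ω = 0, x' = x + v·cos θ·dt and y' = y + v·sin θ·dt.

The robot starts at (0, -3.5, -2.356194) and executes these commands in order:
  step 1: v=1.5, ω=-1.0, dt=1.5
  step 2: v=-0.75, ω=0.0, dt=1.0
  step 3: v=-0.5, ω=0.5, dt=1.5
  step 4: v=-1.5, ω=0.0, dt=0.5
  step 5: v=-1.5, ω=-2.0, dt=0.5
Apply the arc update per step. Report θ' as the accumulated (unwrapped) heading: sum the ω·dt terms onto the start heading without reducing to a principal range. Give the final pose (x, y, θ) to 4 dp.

step 1: θ'=-3.8562 (R=-1.5000) → pose (-2.0436, -3.5724, -3.8562)
step 2: θ'=-3.8562 (straight) → pose (-1.4771, -4.0639, -3.8562)
step 3: θ'=-3.1062 (R=-1.0000) → pose (-0.7864, -4.3079, -3.1062)
step 4: θ'=-3.1062 (straight) → pose (-0.0369, -4.2813, -3.1062)
step 5: θ'=-4.1062 (R=0.7500) → pose (0.6060, -4.6036, -4.1062)

(0.6060, -4.6036, -4.1062)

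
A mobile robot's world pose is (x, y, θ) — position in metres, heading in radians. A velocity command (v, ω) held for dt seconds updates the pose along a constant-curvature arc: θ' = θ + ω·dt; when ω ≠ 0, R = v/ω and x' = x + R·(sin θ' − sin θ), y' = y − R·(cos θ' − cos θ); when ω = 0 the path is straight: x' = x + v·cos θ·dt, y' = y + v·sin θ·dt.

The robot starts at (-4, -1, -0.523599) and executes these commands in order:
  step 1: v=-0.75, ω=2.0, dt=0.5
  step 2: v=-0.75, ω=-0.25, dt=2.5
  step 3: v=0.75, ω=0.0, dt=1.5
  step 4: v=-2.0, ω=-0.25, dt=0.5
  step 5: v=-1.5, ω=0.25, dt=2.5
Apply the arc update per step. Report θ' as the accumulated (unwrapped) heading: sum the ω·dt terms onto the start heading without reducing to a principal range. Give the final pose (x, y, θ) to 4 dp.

(-9.7304, -1.3931, 0.3514)

step 1: θ'=0.4764 (R=-0.3750) → pose (-4.3595, -0.9915, 0.4764)
step 2: θ'=-0.1486 (R=3.0000) → pose (-6.1794, -1.2925, -0.1486)
step 3: θ'=-0.1486 (straight) → pose (-5.0668, -1.4591, -0.1486)
step 4: θ'=-0.2736 (R=8.0000) → pose (-6.0439, -1.2497, -0.2736)
step 5: θ'=0.3514 (R=-6.0000) → pose (-9.7304, -1.3931, 0.3514)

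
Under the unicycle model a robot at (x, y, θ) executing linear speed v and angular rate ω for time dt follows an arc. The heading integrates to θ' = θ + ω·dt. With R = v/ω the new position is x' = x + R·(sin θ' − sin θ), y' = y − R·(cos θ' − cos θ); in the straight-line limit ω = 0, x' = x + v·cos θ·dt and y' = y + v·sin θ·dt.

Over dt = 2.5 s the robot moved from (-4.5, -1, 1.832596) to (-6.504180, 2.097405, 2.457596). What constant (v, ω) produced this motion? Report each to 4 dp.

Δθ = 2.457596 − 1.832596 = 0.625000
ω = Δθ/dt = 0.625000/2.5 = 0.2500
R = −Δy/(cos θ' − cos θ) = 6.0000
v = R·ω = 6.0000·0.2500 = 1.5000

v = 1.5000, ω = 0.2500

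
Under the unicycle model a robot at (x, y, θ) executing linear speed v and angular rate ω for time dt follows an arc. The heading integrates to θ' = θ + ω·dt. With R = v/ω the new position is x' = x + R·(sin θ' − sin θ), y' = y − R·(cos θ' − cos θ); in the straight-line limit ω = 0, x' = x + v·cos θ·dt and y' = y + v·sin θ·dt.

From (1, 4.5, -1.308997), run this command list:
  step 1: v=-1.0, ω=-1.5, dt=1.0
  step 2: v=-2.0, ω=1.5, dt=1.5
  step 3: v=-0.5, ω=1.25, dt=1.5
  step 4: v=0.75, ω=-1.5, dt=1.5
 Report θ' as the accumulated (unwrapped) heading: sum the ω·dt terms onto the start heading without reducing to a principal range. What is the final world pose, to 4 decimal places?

step 1: θ'=-2.8090 (R=0.6667) → pose (1.4263, 5.3027, -2.8090)
step 2: θ'=-0.5590 (R=-1.3333) → pose (1.6981, 7.6933, -0.5590)
step 3: θ'=1.3160 (R=-0.4000) → pose (1.0988, 7.4550, 1.3160)
step 4: θ'=-0.9340 (R=-0.5000) → pose (1.9847, 7.6263, -0.9340)

(1.9847, 7.6263, -0.9340)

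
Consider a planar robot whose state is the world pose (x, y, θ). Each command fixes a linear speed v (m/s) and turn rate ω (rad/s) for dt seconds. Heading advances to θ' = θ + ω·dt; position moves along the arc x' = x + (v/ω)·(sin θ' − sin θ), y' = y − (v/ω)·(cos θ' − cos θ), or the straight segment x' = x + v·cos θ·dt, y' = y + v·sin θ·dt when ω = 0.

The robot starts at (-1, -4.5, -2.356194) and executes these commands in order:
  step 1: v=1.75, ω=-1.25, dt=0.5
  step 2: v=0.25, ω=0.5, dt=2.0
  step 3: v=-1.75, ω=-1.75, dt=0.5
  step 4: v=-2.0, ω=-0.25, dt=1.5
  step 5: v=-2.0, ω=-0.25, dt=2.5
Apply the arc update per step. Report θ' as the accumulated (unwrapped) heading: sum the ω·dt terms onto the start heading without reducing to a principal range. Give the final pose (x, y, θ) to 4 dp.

step 1: θ'=-2.9812 (R=-1.4000) → pose (-1.7664, -4.8921, -2.9812)
step 2: θ'=-1.9812 (R=0.5000) → pose (-2.1450, -5.1862, -1.9812)
step 3: θ'=-2.8562 (R=1.0000) → pose (-1.5096, -4.6256, -2.8562)
step 4: θ'=-3.2312 (R=8.0000) → pose (1.4586, -4.3341, -3.2312)
step 5: θ'=-3.8562 (R=8.0000) → pose (5.9853, -6.2592, -3.8562)

(5.9853, -6.2592, -3.8562)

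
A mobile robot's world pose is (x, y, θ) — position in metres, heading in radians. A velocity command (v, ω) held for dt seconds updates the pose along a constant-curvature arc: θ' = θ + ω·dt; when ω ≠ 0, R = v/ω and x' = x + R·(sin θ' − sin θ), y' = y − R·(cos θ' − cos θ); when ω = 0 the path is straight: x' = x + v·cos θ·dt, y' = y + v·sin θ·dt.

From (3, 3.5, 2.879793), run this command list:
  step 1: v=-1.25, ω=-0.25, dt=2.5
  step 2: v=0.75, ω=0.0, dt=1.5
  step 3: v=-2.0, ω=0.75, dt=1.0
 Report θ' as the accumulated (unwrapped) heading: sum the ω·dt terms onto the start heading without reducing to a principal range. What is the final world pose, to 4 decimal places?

(6.5734, 1.7451, 3.0048)

step 1: θ'=2.2548 (R=5.0000) → pose (5.5812, 1.8298, 2.2548)
step 2: θ'=2.2548 (straight) → pose (4.8703, 2.7018, 2.2548)
step 3: θ'=3.0048 (R=-2.6667) → pose (6.5734, 1.7451, 3.0048)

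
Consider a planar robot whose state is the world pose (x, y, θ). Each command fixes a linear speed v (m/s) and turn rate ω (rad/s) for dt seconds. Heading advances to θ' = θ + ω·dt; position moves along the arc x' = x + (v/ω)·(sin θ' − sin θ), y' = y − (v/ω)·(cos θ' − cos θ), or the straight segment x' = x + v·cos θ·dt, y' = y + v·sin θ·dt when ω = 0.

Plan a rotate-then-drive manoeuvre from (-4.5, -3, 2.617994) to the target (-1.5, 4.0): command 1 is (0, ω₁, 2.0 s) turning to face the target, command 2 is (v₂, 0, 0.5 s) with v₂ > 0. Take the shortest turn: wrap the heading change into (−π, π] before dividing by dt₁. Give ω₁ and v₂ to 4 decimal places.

ω₁ = -0.7260, v₂ = 15.2315

heading to target = atan2(4−-3, -1.5−-4.5) = 1.1659
Δθ = wrap(1.1659 − 2.6180) = -1.4521; ω₁ = Δθ/dt₁ = -0.7260
distance = √((-1.5−-4.5)² + (4−-3)²) = 7.6158; v₂ = distance/dt₂ = 15.2315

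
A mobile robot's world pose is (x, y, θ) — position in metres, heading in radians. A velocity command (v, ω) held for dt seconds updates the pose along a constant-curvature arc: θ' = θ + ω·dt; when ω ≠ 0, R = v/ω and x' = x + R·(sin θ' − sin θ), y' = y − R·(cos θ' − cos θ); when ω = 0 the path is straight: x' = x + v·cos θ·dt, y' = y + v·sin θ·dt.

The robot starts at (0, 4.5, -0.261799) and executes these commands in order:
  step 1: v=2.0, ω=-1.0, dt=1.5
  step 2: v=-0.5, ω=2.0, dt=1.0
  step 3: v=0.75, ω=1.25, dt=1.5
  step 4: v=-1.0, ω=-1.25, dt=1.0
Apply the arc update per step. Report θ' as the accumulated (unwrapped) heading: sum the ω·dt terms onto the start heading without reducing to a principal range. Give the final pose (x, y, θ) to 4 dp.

(1.4366, 2.4387, 0.8632)

step 1: θ'=-1.7618 (R=-2.0000) → pose (1.4460, 2.1885, -1.7618)
step 2: θ'=0.2382 (R=-0.2500) → pose (1.1415, 2.4789, 0.2382)
step 3: θ'=2.1132 (R=0.6000) → pose (1.5139, 3.3716, 2.1132)
step 4: θ'=0.8632 (R=0.8000) → pose (1.4366, 2.4387, 0.8632)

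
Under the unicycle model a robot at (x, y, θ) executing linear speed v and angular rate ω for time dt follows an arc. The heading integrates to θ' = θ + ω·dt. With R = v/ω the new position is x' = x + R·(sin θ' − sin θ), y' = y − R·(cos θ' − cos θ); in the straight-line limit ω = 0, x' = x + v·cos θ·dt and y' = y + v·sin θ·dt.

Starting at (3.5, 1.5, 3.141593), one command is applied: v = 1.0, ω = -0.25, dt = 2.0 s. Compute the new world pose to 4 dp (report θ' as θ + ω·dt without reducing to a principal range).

θ' = 3.1416 + -0.25·2.0 = 2.6416
R = v/ω = 1.0/-0.25 = -4.0000
x' = 3.5 + -4.0000·(sin 2.6416 − sin 3.1416) = 1.5823
y' = 1.5 − -4.0000·(cos 2.6416 − cos 3.1416) = 1.9897

(1.5823, 1.9897, 2.6416)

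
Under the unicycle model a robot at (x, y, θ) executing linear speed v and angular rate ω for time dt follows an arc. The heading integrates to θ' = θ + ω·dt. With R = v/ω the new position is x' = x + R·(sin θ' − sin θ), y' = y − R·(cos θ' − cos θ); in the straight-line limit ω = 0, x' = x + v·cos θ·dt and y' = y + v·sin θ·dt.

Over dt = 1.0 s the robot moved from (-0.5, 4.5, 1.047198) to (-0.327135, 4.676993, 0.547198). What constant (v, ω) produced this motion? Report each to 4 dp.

Δθ = 0.547198 − 1.047198 = -0.500000
ω = Δθ/dt = -0.500000/1.0 = -0.5000
R = −Δy/(cos θ' − cos θ) = -0.5000
v = R·ω = -0.5000·-0.5000 = 0.2500

v = 0.2500, ω = -0.5000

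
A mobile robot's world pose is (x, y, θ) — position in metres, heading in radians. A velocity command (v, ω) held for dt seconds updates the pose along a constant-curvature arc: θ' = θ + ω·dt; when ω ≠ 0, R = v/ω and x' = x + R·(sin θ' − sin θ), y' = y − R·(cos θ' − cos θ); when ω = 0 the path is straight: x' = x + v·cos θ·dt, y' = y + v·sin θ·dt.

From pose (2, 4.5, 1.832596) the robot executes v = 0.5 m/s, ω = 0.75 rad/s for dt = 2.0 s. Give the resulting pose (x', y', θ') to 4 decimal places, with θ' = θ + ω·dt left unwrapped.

(1.2295, 4.9820, 3.3326)

θ' = 1.8326 + 0.75·2.0 = 3.3326
R = v/ω = 0.5/0.75 = 0.6667
x' = 2 + 0.6667·(sin 3.3326 − sin 1.8326) = 1.2295
y' = 4.5 − 0.6667·(cos 3.3326 − cos 1.8326) = 4.9820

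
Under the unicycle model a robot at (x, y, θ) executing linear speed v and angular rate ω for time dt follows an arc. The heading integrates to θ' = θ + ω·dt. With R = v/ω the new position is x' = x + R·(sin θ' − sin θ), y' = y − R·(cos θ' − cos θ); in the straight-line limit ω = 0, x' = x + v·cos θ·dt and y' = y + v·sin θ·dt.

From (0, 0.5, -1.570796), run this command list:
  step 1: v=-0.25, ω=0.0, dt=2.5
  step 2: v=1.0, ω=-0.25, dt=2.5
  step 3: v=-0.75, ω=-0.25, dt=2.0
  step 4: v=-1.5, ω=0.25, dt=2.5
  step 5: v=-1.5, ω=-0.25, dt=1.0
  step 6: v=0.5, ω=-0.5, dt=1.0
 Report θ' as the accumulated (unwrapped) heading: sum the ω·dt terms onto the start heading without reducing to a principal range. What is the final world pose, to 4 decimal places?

step 1: θ'=-1.5708 (straight) → pose (0.0000, 1.1250, -1.5708)
step 2: θ'=-2.1958 (R=-4.0000) → pose (-0.7561, -1.2154, -2.1958)
step 3: θ'=-2.6958 (R=3.0000) → pose (0.3832, -0.2639, -2.6958)
step 4: θ'=-2.0708 (R=-6.0000) → pose (3.0616, 2.2732, -2.0708)
step 5: θ'=-2.3208 (R=6.0000) → pose (3.9370, 3.4865, -2.3208)
step 6: θ'=-2.8208 (R=-1.0000) → pose (3.5206, 3.2191, -2.8208)

(3.5206, 3.2191, -2.8208)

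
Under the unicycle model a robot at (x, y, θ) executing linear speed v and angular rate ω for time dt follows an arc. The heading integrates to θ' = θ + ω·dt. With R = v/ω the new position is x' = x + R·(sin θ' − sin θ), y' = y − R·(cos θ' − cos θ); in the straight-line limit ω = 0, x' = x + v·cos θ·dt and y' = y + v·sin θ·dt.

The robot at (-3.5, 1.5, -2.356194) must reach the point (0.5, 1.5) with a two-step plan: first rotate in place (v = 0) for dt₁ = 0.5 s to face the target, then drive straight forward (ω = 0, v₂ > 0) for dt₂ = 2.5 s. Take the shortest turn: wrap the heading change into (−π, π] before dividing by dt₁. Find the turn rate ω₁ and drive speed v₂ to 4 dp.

heading to target = atan2(1.5−1.5, 0.5−-3.5) = 0.0000
Δθ = wrap(0.0000 − -2.3562) = 2.3562; ω₁ = Δθ/dt₁ = 4.7124
distance = √((0.5−-3.5)² + (1.5−1.5)²) = 4.0000; v₂ = distance/dt₂ = 1.6000

ω₁ = 4.7124, v₂ = 1.6000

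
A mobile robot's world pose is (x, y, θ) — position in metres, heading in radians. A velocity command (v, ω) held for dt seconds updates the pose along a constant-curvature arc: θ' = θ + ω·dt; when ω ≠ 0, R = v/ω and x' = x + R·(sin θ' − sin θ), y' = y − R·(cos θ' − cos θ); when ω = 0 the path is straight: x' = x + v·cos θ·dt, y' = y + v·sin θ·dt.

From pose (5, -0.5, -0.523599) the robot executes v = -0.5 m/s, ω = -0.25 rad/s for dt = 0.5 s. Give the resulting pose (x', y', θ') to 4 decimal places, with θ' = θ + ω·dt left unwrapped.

(4.7919, -0.3618, -0.6486)

θ' = -0.5236 + -0.25·0.5 = -0.6486
R = v/ω = -0.5/-0.25 = 2.0000
x' = 5 + 2.0000·(sin -0.6486 − sin -0.5236) = 4.7919
y' = -0.5 − 2.0000·(cos -0.6486 − cos -0.5236) = -0.3618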